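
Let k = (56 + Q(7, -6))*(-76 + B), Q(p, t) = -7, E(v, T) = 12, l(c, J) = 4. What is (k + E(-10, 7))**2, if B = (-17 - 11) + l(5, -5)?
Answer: 23892544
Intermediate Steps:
B = -24 (B = (-17 - 11) + 4 = -28 + 4 = -24)
k = -4900 (k = (56 - 7)*(-76 - 24) = 49*(-100) = -4900)
(k + E(-10, 7))**2 = (-4900 + 12)**2 = (-4888)**2 = 23892544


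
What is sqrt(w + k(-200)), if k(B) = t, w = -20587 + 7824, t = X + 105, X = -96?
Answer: I*sqrt(12754) ≈ 112.93*I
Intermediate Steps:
t = 9 (t = -96 + 105 = 9)
w = -12763
k(B) = 9
sqrt(w + k(-200)) = sqrt(-12763 + 9) = sqrt(-12754) = I*sqrt(12754)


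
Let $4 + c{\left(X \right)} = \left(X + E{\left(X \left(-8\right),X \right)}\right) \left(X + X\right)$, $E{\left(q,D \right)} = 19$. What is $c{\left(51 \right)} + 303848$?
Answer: $310984$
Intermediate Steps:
$c{\left(X \right)} = -4 + 2 X \left(19 + X\right)$ ($c{\left(X \right)} = -4 + \left(X + 19\right) \left(X + X\right) = -4 + \left(19 + X\right) 2 X = -4 + 2 X \left(19 + X\right)$)
$c{\left(51 \right)} + 303848 = \left(-4 + 2 \cdot 51^{2} + 38 \cdot 51\right) + 303848 = \left(-4 + 2 \cdot 2601 + 1938\right) + 303848 = \left(-4 + 5202 + 1938\right) + 303848 = 7136 + 303848 = 310984$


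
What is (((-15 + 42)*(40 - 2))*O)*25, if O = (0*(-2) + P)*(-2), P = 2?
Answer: -102600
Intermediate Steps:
O = -4 (O = (0*(-2) + 2)*(-2) = (0 + 2)*(-2) = 2*(-2) = -4)
(((-15 + 42)*(40 - 2))*O)*25 = (((-15 + 42)*(40 - 2))*(-4))*25 = ((27*38)*(-4))*25 = (1026*(-4))*25 = -4104*25 = -102600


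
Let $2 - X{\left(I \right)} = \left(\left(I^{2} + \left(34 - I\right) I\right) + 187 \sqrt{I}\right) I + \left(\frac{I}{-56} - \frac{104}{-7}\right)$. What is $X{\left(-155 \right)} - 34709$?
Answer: $- \frac{6812597}{8} + 28985 i \sqrt{155} \approx -8.5158 \cdot 10^{5} + 3.6086 \cdot 10^{5} i$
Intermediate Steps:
$X{\left(I \right)} = - \frac{90}{7} + \frac{I}{56} - I \left(I^{2} + 187 \sqrt{I} + I \left(34 - I\right)\right)$ ($X{\left(I \right)} = 2 - \left(\left(\left(I^{2} + \left(34 - I\right) I\right) + 187 \sqrt{I}\right) I + \left(\frac{I}{-56} - \frac{104}{-7}\right)\right) = 2 - \left(\left(\left(I^{2} + I \left(34 - I\right)\right) + 187 \sqrt{I}\right) I + \left(I \left(- \frac{1}{56}\right) - - \frac{104}{7}\right)\right) = 2 - \left(\left(I^{2} + 187 \sqrt{I} + I \left(34 - I\right)\right) I - \left(- \frac{104}{7} + \frac{I}{56}\right)\right) = 2 - \left(I \left(I^{2} + 187 \sqrt{I} + I \left(34 - I\right)\right) - \left(- \frac{104}{7} + \frac{I}{56}\right)\right) = 2 - \left(\frac{104}{7} - \frac{I}{56} + I \left(I^{2} + 187 \sqrt{I} + I \left(34 - I\right)\right)\right) = - \frac{90}{7} + \frac{I}{56} - I \left(I^{2} + 187 \sqrt{I} + I \left(34 - I\right)\right)$)
$X{\left(-155 \right)} - 34709 = \left(- \frac{90}{7} - 187 \left(-155\right)^{\frac{3}{2}} - 34 \left(-155\right)^{2} + \frac{1}{56} \left(-155\right)\right) - 34709 = \left(- \frac{90}{7} - 187 \left(- 155 i \sqrt{155}\right) - 816850 - \frac{155}{56}\right) - 34709 = \left(- \frac{90}{7} + 28985 i \sqrt{155} - 816850 - \frac{155}{56}\right) - 34709 = \left(- \frac{6534925}{8} + 28985 i \sqrt{155}\right) - 34709 = - \frac{6812597}{8} + 28985 i \sqrt{155}$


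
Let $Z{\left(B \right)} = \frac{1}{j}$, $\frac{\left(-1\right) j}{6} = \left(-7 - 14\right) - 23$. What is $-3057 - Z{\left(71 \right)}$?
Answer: $- \frac{807049}{264} \approx -3057.0$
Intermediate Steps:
$j = 264$ ($j = - 6 \left(\left(-7 - 14\right) - 23\right) = - 6 \left(-21 - 23\right) = \left(-6\right) \left(-44\right) = 264$)
$Z{\left(B \right)} = \frac{1}{264}$
$-3057 - Z{\left(71 \right)} = -3057 - \frac{1}{264} = - \frac{807049}{264}$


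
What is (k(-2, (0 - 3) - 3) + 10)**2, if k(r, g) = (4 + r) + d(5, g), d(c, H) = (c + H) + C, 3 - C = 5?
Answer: 81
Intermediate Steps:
C = -2 (C = 3 - 1*5 = 3 - 5 = -2)
d(c, H) = -2 + H + c (d(c, H) = (c + H) - 2 = (H + c) - 2 = -2 + H + c)
k(r, g) = 7 + g + r (k(r, g) = (4 + r) + (-2 + g + 5) = (4 + r) + (3 + g) = 7 + g + r)
(k(-2, (0 - 3) - 3) + 10)**2 = ((7 + ((0 - 3) - 3) - 2) + 10)**2 = ((7 + (-3 - 3) - 2) + 10)**2 = ((7 - 6 - 2) + 10)**2 = (-1 + 10)**2 = 9**2 = 81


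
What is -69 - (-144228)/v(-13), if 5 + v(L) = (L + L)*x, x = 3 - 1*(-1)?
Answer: -151749/109 ≈ -1392.2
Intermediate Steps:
x = 4 (x = 3 + 1 = 4)
v(L) = -5 + 8*L (v(L) = -5 + (L + L)*4 = -5 + (2*L)*4 = -5 + 8*L)
-69 - (-144228)/v(-13) = -69 - (-144228)/(-5 + 8*(-13)) = -69 - (-144228)/(-5 - 104) = -69 - (-144228)/(-109) = -69 - (-144228)*(-1)/109 = -69 - 476*303/109 = -69 - 144228/109 = -151749/109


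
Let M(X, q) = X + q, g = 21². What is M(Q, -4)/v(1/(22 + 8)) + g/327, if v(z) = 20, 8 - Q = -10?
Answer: 2233/1090 ≈ 2.0486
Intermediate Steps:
g = 441
Q = 18 (Q = 8 - 1*(-10) = 8 + 10 = 18)
M(Q, -4)/v(1/(22 + 8)) + g/327 = (18 - 4)/20 + 441/327 = 14*(1/20) + 441*(1/327) = 7/10 + 147/109 = 2233/1090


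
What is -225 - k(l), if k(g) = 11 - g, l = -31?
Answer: -267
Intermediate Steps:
-225 - k(l) = -225 - (11 - 1*(-31)) = -225 - (11 + 31) = -225 - 1*42 = -225 - 42 = -267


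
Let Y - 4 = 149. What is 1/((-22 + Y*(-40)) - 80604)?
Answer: -1/86746 ≈ -1.1528e-5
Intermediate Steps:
Y = 153 (Y = 4 + 149 = 153)
1/((-22 + Y*(-40)) - 80604) = 1/((-22 + 153*(-40)) - 80604) = 1/((-22 - 6120) - 80604) = 1/(-6142 - 80604) = 1/(-86746) = -1/86746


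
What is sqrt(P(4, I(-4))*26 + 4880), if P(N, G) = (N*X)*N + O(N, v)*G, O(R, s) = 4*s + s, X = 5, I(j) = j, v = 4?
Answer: 4*sqrt(305) ≈ 69.857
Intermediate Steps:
O(R, s) = 5*s
P(N, G) = 5*N**2 + 20*G (P(N, G) = (N*5)*N + (5*4)*G = (5*N)*N + 20*G = 5*N**2 + 20*G)
sqrt(P(4, I(-4))*26 + 4880) = sqrt((5*4**2 + 20*(-4))*26 + 4880) = sqrt((5*16 - 80)*26 + 4880) = sqrt((80 - 80)*26 + 4880) = sqrt(0*26 + 4880) = sqrt(0 + 4880) = sqrt(4880) = 4*sqrt(305)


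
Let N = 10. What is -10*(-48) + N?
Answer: 490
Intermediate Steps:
-10*(-48) + N = -10*(-48) + 10 = 480 + 10 = 490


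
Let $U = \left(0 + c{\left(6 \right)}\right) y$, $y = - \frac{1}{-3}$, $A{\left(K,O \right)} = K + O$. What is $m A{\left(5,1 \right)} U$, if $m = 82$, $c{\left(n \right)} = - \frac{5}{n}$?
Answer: $- \frac{410}{3} \approx -136.67$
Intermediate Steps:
$y = \frac{1}{3}$ ($y = \left(-1\right) \left(- \frac{1}{3}\right) = \frac{1}{3} \approx 0.33333$)
$U = - \frac{5}{18}$ ($U = \left(0 - \frac{5}{6}\right) \frac{1}{3} = \left(- \frac{5}{6}\right) \frac{1}{3} = - \frac{5}{18} \approx -0.27778$)
$m A{\left(5,1 \right)} U = 82 \left(5 + 1\right) \left(- \frac{5}{18}\right) = 82 \cdot 6 \left(- \frac{5}{18}\right) = 492 \left(- \frac{5}{18}\right) = - \frac{410}{3}$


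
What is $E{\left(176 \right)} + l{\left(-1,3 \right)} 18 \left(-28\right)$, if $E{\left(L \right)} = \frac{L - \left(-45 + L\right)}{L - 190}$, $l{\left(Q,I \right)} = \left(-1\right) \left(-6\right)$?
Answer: $- \frac{42381}{14} \approx -3027.2$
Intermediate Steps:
$l{\left(Q,I \right)} = 6$
$E{\left(L \right)} = \frac{45}{-190 + L}$
$E{\left(176 \right)} + l{\left(-1,3 \right)} 18 \left(-28\right) = \frac{45}{-190 + 176} + 6 \cdot 18 \left(-28\right) = \frac{45}{-14} + 108 \left(-28\right) = 45 \left(- \frac{1}{14}\right) - 3024 = - \frac{45}{14} - 3024 = - \frac{42381}{14}$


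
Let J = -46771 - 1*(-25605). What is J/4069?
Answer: -21166/4069 ≈ -5.2018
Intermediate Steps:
J = -21166 (J = -46771 + 25605 = -21166)
J/4069 = -21166/4069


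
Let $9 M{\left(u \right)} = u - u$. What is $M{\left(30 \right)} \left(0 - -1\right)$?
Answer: $0$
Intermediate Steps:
$M{\left(u \right)} = 0$ ($M{\left(u \right)} = \frac{u - u}{9} = \frac{1}{9} \cdot 0 = 0$)
$M{\left(30 \right)} \left(0 - -1\right) = 0 \left(0 - -1\right) = 0 \left(0 + 1\right) = 0 \cdot 1 = 0$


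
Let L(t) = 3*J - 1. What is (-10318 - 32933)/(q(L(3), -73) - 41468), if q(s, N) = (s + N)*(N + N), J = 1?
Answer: 43251/31102 ≈ 1.3906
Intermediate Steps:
L(t) = 2 (L(t) = 3*1 - 1 = 3 - 1 = 2)
q(s, N) = 2*N*(N + s) (q(s, N) = (N + s)*(2*N) = 2*N*(N + s))
(-10318 - 32933)/(q(L(3), -73) - 41468) = (-10318 - 32933)/(2*(-73)*(-73 + 2) - 41468) = -43251/(2*(-73)*(-71) - 41468) = -43251/(10366 - 41468) = -43251/(-31102) = -43251*(-1/31102) = 43251/31102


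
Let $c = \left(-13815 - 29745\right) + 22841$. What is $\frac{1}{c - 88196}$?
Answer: $- \frac{1}{108915} \approx -9.1815 \cdot 10^{-6}$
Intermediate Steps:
$c = -20719$ ($c = -43560 + 22841 = -20719$)
$\frac{1}{c - 88196} = \frac{1}{-20719 - 88196} = \frac{1}{-108915} = - \frac{1}{108915}$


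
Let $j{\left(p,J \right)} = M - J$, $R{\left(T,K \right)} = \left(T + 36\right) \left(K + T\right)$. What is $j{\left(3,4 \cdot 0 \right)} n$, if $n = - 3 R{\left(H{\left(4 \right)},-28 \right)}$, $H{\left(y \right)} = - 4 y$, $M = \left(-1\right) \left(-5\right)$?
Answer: $13200$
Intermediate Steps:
$M = 5$
$R{\left(T,K \right)} = \left(36 + T\right) \left(K + T\right)$
$j{\left(p,J \right)} = 5 - J$
$n = 2640$ ($n = - 3 \left(\left(\left(-4\right) 4\right)^{2} + 36 \left(-28\right) + 36 \left(\left(-4\right) 4\right) - 28 \left(\left(-4\right) 4\right)\right) = - 3 \left(\left(-16\right)^{2} - 1008 + 36 \left(-16\right) - -448\right) = - 3 \left(256 - 1008 - 576 + 448\right) = \left(-3\right) \left(-880\right) = 2640$)
$j{\left(3,4 \cdot 0 \right)} n = \left(5 - 4 \cdot 0\right) 2640 = \left(5 - 0\right) 2640 = \left(5 + 0\right) 2640 = 5 \cdot 2640 = 13200$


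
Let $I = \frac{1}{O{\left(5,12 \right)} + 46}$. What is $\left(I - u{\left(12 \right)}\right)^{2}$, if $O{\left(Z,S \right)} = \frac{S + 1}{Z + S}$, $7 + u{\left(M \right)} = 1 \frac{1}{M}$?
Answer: $\frac{486775969}{10112400} \approx 48.137$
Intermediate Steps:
$u{\left(M \right)} = -7 + \frac{1}{M}$ ($u{\left(M \right)} = -7 + 1 \frac{1}{M} = -7 + \frac{1}{M}$)
$O{\left(Z,S \right)} = \frac{1 + S}{S + Z}$
$I = \frac{17}{795}$ ($I = \frac{1}{\frac{1 + 12}{12 + 5} + 46} = \frac{1}{\frac{1}{17} \cdot 13 + 46} = \frac{1}{\frac{13}{17} + 46} = \frac{1}{\frac{795}{17}} = \frac{17}{795} \approx 0.021384$)
$\left(I - u{\left(12 \right)}\right)^{2} = \left(\frac{17}{795} - \left(-7 + \frac{1}{12}\right)\right)^{2} = \left(\frac{17}{795} - - \frac{83}{12}\right)^{2} = \left(\frac{17}{795} + \frac{83}{12}\right)^{2} = \left(\frac{22063}{3180}\right)^{2} = \frac{486775969}{10112400}$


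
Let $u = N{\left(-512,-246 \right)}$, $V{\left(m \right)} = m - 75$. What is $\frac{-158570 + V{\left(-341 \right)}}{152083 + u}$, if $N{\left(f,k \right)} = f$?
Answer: $- \frac{158986}{151571} \approx -1.0489$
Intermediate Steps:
$V{\left(m \right)} = -75 + m$
$u = -512$
$\frac{-158570 + V{\left(-341 \right)}}{152083 + u} = \frac{-158570 - 416}{152083 - 512} = \frac{-158570 - 416}{151571} = \left(-158986\right) \frac{1}{151571} = - \frac{158986}{151571}$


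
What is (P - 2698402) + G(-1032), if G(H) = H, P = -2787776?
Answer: -5487210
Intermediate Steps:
(P - 2698402) + G(-1032) = (-2787776 - 2698402) - 1032 = -5486178 - 1032 = -5487210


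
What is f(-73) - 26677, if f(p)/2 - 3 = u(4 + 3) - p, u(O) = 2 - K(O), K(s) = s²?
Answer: -26619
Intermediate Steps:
u(O) = 2 - O²
f(p) = -88 - 2*p (f(p) = 6 + 2*((2 - (4 + 3)²) - p) = 6 + 2*((2 - 1*7²) - p) = 6 + 2*((2 - 1*49) - p) = 6 + 2*((2 - 49) - p) = 6 + 2*(-47 - p) = 6 + (-94 - 2*p) = -88 - 2*p)
f(-73) - 26677 = (-88 - 2*(-73)) - 26677 = (-88 + 146) - 26677 = 58 - 26677 = -26619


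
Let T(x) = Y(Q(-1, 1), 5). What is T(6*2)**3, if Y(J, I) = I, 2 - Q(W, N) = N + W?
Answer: 125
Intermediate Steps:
Q(W, N) = 2 - N - W (Q(W, N) = 2 - (N + W) = 2 + (-N - W) = 2 - N - W)
T(x) = 5
T(6*2)**3 = 5**3 = 125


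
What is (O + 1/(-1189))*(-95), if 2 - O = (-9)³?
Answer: -82570010/1189 ≈ -69445.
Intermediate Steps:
O = 731 (O = 2 - 1*(-9)³ = 2 - 1*(-729) = 2 + 729 = 731)
(O + 1/(-1189))*(-95) = (731 + 1/(-1189))*(-95) = (731 - 1/1189)*(-95) = (869158/1189)*(-95) = -82570010/1189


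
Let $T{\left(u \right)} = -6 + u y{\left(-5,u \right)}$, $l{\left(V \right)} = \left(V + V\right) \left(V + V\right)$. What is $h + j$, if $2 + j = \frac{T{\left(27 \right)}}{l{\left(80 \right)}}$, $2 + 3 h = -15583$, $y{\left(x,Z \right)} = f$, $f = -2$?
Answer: $- \frac{6652163}{1280} \approx -5197.0$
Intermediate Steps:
$y{\left(x,Z \right)} = -2$
$h = -5195$ ($h = - \frac{2}{3} + \frac{1}{3} \left(-15583\right) = - \frac{2}{3} - \frac{15583}{3} = -5195$)
$l{\left(V \right)} = 4 V^{2}$ ($l{\left(V \right)} = 2 V 2 V = 4 V^{2}$)
$T{\left(u \right)} = -6 - 2 u$ ($T{\left(u \right)} = -6 + u \left(-2\right) = -6 - 2 u$)
$j = - \frac{2563}{1280}$ ($j = -2 + \frac{-6 - 54}{4 \cdot 80^{2}} = -2 + \frac{-6 - 54}{4 \cdot 6400} = -2 - \frac{60}{25600} = -2 - \frac{3}{1280} = - \frac{2563}{1280} \approx -2.0023$)
$h + j = -5195 - \frac{2563}{1280} = - \frac{6652163}{1280}$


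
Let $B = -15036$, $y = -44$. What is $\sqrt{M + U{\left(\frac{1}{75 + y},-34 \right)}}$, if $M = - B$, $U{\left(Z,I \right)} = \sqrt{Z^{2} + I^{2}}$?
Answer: $\frac{\sqrt{14449596 + 31 \sqrt{1110917}}}{31} \approx 122.76$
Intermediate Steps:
$U{\left(Z,I \right)} = \sqrt{I^{2} + Z^{2}}$
$M = 15036$ ($M = \left(-1\right) \left(-15036\right) = 15036$)
$\sqrt{M + U{\left(\frac{1}{75 + y},-34 \right)}} = \sqrt{15036 + \sqrt{\left(-34\right)^{2} + \left(\frac{1}{75 - 44}\right)^{2}}} = \sqrt{15036 + \sqrt{1156 + \left(\frac{1}{31}\right)^{2}}} = \sqrt{15036 + \sqrt{1156 + \frac{1}{961}}} = \sqrt{15036 + \sqrt{\frac{1110917}{961}}} = \sqrt{15036 + \frac{\sqrt{1110917}}{31}}$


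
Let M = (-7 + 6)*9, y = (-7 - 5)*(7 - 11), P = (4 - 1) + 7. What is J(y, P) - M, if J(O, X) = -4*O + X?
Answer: -173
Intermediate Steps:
P = 10 (P = 3 + 7 = 10)
y = 48 (y = -12*(-4) = 48)
J(O, X) = X - 4*O
M = -9 (M = -1*9 = -9)
J(y, P) - M = (10 - 4*48) - 1*(-9) = (10 - 192) + 9 = -182 + 9 = -173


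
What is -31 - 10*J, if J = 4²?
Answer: -191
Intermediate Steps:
J = 16
-31 - 10*J = -31 - 10*16 = -31 - 160 = -191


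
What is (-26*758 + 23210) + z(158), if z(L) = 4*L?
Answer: 4134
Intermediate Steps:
(-26*758 + 23210) + z(158) = (-26*758 + 23210) + 4*158 = (-19708 + 23210) + 632 = 3502 + 632 = 4134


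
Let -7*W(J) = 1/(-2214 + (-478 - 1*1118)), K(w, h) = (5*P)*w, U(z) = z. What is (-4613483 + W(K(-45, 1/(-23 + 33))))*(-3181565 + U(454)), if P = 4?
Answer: 391408960524897599/26670 ≈ 1.4676e+13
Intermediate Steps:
K(w, h) = 20*w (K(w, h) = (5*4)*w = 20*w)
W(J) = 1/26670 (W(J) = -1/(7*(-2214 + (-478 - 1*1118))) = -1/(7*(-2214 + (-478 - 1118))) = -1/(7*(-2214 - 1596)) = -⅐/(-3810) = -⅐*(-1/3810) = 1/26670)
(-4613483 + W(K(-45, 1/(-23 + 33))))*(-3181565 + U(454)) = (-4613483 + 1/26670)*(-3181565 + 454) = -123041591609/26670*(-3181111) = 391408960524897599/26670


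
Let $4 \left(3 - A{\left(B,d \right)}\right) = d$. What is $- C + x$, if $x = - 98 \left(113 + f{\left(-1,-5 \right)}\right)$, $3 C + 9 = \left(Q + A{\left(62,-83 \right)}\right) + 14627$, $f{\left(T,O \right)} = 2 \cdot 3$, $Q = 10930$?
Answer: $- \frac{242231}{12} \approx -20186.0$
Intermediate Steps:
$A{\left(B,d \right)} = 3 - \frac{d}{4}$
$f{\left(T,O \right)} = 6$
$C = \frac{102287}{12}$ ($C = -3 + \frac{\left(10930 + \left(3 - - \frac{83}{4}\right)\right) + 14627}{3} = -3 + \frac{\left(10930 + \left(3 + \frac{83}{4}\right)\right) + 14627}{3} = -3 + \frac{\left(10930 + \frac{95}{4}\right) + 14627}{3} = -3 + \frac{\frac{43815}{4} + 14627}{3} = -3 + \frac{1}{3} \cdot \frac{102323}{4} = -3 + \frac{102323}{12} = \frac{102287}{12} \approx 8523.9$)
$x = -11662$ ($x = - 98 \left(113 + 6\right) = \left(-98\right) 119 = -11662$)
$- C + x = \left(-1\right) \frac{102287}{12} - 11662 = - \frac{102287}{12} - 11662 = - \frac{242231}{12}$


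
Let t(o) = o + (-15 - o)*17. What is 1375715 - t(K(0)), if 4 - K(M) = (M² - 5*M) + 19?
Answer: 1375730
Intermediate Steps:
K(M) = -15 - M² + 5*M (K(M) = 4 - ((M² - 5*M) + 19) = 4 - (19 + M² - 5*M) = 4 + (-19 - M² + 5*M) = -15 - M² + 5*M)
t(o) = -255 - 16*o (t(o) = o + (-255 - 17*o) = -255 - 16*o)
1375715 - t(K(0)) = 1375715 - (-255 - 16*(-15 - 1*0² + 5*0)) = 1375715 - (-255 - 16*(-15 - 1*0 + 0)) = 1375715 - (-255 - 16*(-15 + 0 + 0)) = 1375715 - (-255 - 16*(-15)) = 1375715 - (-255 + 240) = 1375715 - 1*(-15) = 1375715 + 15 = 1375730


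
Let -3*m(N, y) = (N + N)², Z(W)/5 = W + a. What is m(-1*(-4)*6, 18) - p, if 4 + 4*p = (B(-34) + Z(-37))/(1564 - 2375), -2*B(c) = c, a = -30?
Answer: -1244233/1622 ≈ -767.10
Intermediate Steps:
B(c) = -c/2
Z(W) = -150 + 5*W (Z(W) = 5*(W - 30) = 5*(-30 + W) = -150 + 5*W)
m(N, y) = -4*N²/3 (m(N, y) = -(N + N)²/3 = -4*N²/3)
p = -1463/1622 (p = -1 + ((-½*(-34) + (-150 + 5*(-37)))/(1564 - 2375))/4 = -1 + ((17 + (-150 - 185))/(-811))/4 = -1 + ((17 - 335)*(-1/811))/4 = -1 + (-318*(-1/811))/4 = -1 + (¼)*(318/811) = -1 + 159/1622 = -1463/1622 ≈ -0.90197)
m(-1*(-4)*6, 18) - p = -4*(-1*(-4)*6)²/3 - 1*(-1463/1622) = -4*(4*6)²/3 + 1463/1622 = -4/3*24² + 1463/1622 = -4/3*576 + 1463/1622 = -768 + 1463/1622 = -1244233/1622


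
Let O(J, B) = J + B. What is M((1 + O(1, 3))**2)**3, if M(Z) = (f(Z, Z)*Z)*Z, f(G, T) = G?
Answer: 3814697265625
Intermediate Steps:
O(J, B) = B + J
M(Z) = Z**3 (M(Z) = (Z*Z)*Z = Z**2*Z = Z**3)
M((1 + O(1, 3))**2)**3 = (((1 + (3 + 1))**2)**3)**3 = (((1 + 4)**2)**3)**3 = ((5**2)**3)**3 = (25**3)**3 = 15625**3 = 3814697265625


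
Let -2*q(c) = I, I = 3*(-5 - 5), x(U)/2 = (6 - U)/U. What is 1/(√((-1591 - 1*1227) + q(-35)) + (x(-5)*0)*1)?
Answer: -I*√2803/2803 ≈ -0.018888*I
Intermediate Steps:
x(U) = 2*(6 - U)/U (x(U) = 2*((6 - U)/U) = 2*(6 - U)/U)
I = -30 (I = 3*(-10) = -30)
q(c) = 15 (q(c) = -½*(-30) = 15)
1/(√((-1591 - 1*1227) + q(-35)) + (x(-5)*0)*1) = 1/(√((-1591 - 1*1227) + 15) + ((-2 + 12/(-5))*0)*1) = 1/(√((-1591 - 1227) + 15) + ((-2 + 12*(-⅕))*0)*1) = 1/(√(-2818 + 15) + ((-2 - 12/5)*0)*1) = 1/(√(-2803) - 22/5*0*1) = 1/(I*√2803 + 0*1) = 1/(I*√2803 + 0) = 1/(I*√2803) = -I*√2803/2803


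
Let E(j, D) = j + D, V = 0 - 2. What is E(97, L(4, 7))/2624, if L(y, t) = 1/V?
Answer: 193/5248 ≈ 0.036776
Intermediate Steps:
V = -2
L(y, t) = -1/2 (L(y, t) = 1/(-2) = -1/2)
E(j, D) = D + j
E(97, L(4, 7))/2624 = (-1/2 + 97)/2624 = (193/2)*(1/2624) = 193/5248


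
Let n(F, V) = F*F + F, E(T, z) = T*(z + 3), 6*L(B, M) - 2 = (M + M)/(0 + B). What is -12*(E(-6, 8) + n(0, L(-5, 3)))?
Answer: 792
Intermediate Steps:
L(B, M) = ⅓ + M/(3*B) (L(B, M) = ⅓ + ((M + M)/(0 + B))/6 = ⅓ + ((2*M)/B)/6 = ⅓ + (2*M/B)/6 = ⅓ + M/(3*B))
E(T, z) = T*(3 + z)
n(F, V) = F + F² (n(F, V) = F² + F = F + F²)
-12*(E(-6, 8) + n(0, L(-5, 3))) = -12*(-6*(3 + 8) + 0*(1 + 0)) = -12*(-6*11 + 0*1) = -12*(-66 + 0) = -12*(-66) = 792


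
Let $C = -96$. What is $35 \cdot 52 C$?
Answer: $-174720$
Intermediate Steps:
$35 \cdot 52 C = 35 \cdot 52 \left(-96\right) = 1820 \left(-96\right) = -174720$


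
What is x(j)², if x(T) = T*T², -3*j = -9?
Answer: 729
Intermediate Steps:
j = 3 (j = -⅓*(-9) = 3)
x(T) = T³
x(j)² = (3³)² = 27² = 729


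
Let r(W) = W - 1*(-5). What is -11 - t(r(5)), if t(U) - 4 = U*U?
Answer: -115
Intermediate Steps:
r(W) = 5 + W (r(W) = W + 5 = 5 + W)
t(U) = 4 + U**2 (t(U) = 4 + U*U = 4 + U**2)
-11 - t(r(5)) = -11 - (4 + (5 + 5)**2) = -11 - (4 + 10**2) = -11 - (4 + 100) = -11 - 1*104 = -11 - 104 = -115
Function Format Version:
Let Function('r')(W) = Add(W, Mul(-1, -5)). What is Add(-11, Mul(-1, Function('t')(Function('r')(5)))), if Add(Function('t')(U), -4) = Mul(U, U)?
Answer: -115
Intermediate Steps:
Function('r')(W) = Add(5, W) (Function('r')(W) = Add(W, 5) = Add(5, W))
Function('t')(U) = Add(4, Pow(U, 2)) (Function('t')(U) = Add(4, Mul(U, U)) = Add(4, Pow(U, 2)))
Add(-11, Mul(-1, Function('t')(Function('r')(5)))) = Add(-11, Mul(-1, Add(4, Pow(Add(5, 5), 2)))) = Add(-11, Mul(-1, Add(4, Pow(10, 2)))) = Add(-11, Mul(-1, Add(4, 100))) = Add(-11, Mul(-1, 104)) = Add(-11, -104) = -115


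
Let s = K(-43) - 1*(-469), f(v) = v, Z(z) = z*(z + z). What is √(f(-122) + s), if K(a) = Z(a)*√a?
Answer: √(347 + 3698*I*√43) ≈ 110.9 + 109.33*I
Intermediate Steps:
Z(z) = 2*z² (Z(z) = z*(2*z) = 2*z²)
K(a) = 2*a^(5/2) (K(a) = (2*a²)*√a = 2*a^(5/2))
s = 469 + 3698*I*√43 (s = 2*(-43)^(5/2) - 1*(-469) = 2*(1849*I*√43) + 469 = 3698*I*√43 + 469 = 469 + 3698*I*√43 ≈ 469.0 + 24249.0*I)
√(f(-122) + s) = √(-122 + (469 + 3698*I*√43)) = √(347 + 3698*I*√43)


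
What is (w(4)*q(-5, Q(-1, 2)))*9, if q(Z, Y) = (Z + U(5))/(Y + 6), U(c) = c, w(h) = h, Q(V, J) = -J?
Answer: 0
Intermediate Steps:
q(Z, Y) = (5 + Z)/(6 + Y) (q(Z, Y) = (Z + 5)/(Y + 6) = (5 + Z)/(6 + Y))
(w(4)*q(-5, Q(-1, 2)))*9 = (4*((5 - 5)/(6 - 1*2)))*9 = (4*(0/(6 - 2)))*9 = (4*(0/4))*9 = (4*((¼)*0))*9 = (4*0)*9 = 0*9 = 0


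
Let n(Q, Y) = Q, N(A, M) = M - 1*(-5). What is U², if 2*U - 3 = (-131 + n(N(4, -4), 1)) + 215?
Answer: 1936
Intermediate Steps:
N(A, M) = 5 + M (N(A, M) = M + 5 = 5 + M)
U = 44 (U = 3/2 + ((-131 + (5 - 4)) + 215)/2 = 3/2 + ((-131 + 1) + 215)/2 = 3/2 + (-130 + 215)/2 = 3/2 + (½)*85 = 3/2 + 85/2 = 44)
U² = 44² = 1936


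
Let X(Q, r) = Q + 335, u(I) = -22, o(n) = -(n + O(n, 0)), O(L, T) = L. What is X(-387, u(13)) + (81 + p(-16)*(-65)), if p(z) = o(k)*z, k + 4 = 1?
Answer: 6269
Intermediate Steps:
k = -3 (k = -4 + 1 = -3)
o(n) = -2*n (o(n) = -(n + n) = -2*n)
X(Q, r) = 335 + Q
p(z) = 6*z (p(z) = (-2*(-3))*z = 6*z)
X(-387, u(13)) + (81 + p(-16)*(-65)) = (335 - 387) + (81 + (6*(-16))*(-65)) = -52 + (81 - 96*(-65)) = -52 + (81 + 6240) = -52 + 6321 = 6269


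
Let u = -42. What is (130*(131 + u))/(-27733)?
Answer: -11570/27733 ≈ -0.41719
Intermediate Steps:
(130*(131 + u))/(-27733) = (130*(131 - 42))/(-27733) = (130*89)*(-1/27733) = 11570*(-1/27733) = -11570/27733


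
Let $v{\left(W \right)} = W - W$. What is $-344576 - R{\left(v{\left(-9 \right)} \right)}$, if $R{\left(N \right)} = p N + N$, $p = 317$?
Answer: $-344576$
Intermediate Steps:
$v{\left(W \right)} = 0$
$R{\left(N \right)} = 318 N$ ($R{\left(N \right)} = 317 N + N = 318 N$)
$-344576 - R{\left(v{\left(-9 \right)} \right)} = -344576 - 318 \cdot 0 = -344576 - 0 = -344576 + 0 = -344576$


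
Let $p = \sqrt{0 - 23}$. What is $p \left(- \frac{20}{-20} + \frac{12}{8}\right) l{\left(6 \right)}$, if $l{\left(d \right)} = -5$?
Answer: $- \frac{25 i \sqrt{23}}{2} \approx - 59.948 i$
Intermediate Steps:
$p = i \sqrt{23}$ ($p = \sqrt{-23} = i \sqrt{23} \approx 4.7958 i$)
$p \left(- \frac{20}{-20} + \frac{12}{8}\right) l{\left(6 \right)} = i \sqrt{23} \left(- \frac{20}{-20} + \frac{12}{8}\right) \left(-5\right) = i \sqrt{23} \left(\left(-20\right) \left(- \frac{1}{20}\right) + 12 \cdot \frac{1}{8}\right) \left(-5\right) = i \sqrt{23} \left(1 + \frac{3}{2}\right) \left(-5\right) = i \sqrt{23} \cdot \frac{5}{2} \left(-5\right) = \frac{5 i \sqrt{23}}{2} \left(-5\right) = - \frac{25 i \sqrt{23}}{2}$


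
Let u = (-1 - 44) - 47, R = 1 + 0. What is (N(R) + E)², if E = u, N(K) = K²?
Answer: 8281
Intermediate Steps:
R = 1
u = -92 (u = -45 - 47 = -92)
E = -92
(N(R) + E)² = (1² - 92)² = (1 - 92)² = (-91)² = 8281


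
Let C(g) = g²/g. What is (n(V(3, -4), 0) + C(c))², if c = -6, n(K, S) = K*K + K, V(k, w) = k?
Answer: 36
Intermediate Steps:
n(K, S) = K + K² (n(K, S) = K² + K = K + K²)
C(g) = g
(n(V(3, -4), 0) + C(c))² = (3*(1 + 3) - 6)² = (3*4 - 6)² = (12 - 6)² = 6² = 36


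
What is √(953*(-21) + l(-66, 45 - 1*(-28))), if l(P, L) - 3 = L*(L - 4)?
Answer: I*√14973 ≈ 122.36*I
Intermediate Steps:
l(P, L) = 3 + L*(-4 + L) (l(P, L) = 3 + L*(L - 4) = 3 + L*(-4 + L))
√(953*(-21) + l(-66, 45 - 1*(-28))) = √(953*(-21) + (3 + (45 - 1*(-28))² - 4*(45 - 1*(-28)))) = √(-20013 + (3 + (45 + 28)² - 4*(45 + 28))) = √(-20013 + (3 + 73² - 4*73)) = √(-20013 + (3 + 5329 - 292)) = √(-20013 + 5040) = √(-14973) = I*√14973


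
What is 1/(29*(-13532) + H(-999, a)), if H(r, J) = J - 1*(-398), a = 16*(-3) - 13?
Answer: -1/392091 ≈ -2.5504e-6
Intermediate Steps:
a = -61 (a = -48 - 13 = -61)
H(r, J) = 398 + J (H(r, J) = J + 398 = 398 + J)
1/(29*(-13532) + H(-999, a)) = 1/(29*(-13532) + (398 - 61)) = 1/(-392428 + 337) = 1/(-392091) = -1/392091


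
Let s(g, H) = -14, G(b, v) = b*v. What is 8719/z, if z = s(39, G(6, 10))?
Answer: -8719/14 ≈ -622.79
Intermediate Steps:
z = -14
8719/z = 8719/(-14) = 8719*(-1/14) = -8719/14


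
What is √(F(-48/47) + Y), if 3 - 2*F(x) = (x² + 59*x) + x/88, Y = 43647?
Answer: √46698715470/1034 ≈ 208.99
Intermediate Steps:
F(x) = 3/2 - 5193*x/176 - x²/2 (F(x) = 3/2 - ((x² + 59*x) + x/88)/2 = 3/2 - (x² + 5193*x/88)/2 = 3/2 + (-5193*x/176 - x²/2) = 3/2 - 5193*x/176 - x²/2)
√(F(-48/47) + Y) = √((3/2 - (-15579)/(11*47) - (-48/47)²/2) + 43647) = √((3/2 - (-15579)/(11*47) - (-48*1/47)²/2) + 43647) = √((3/2 - 5193/176*(-48/47) - (-48/47)²/2) + 43647) = √((3/2 + 15579/517 - ½*2304/2209) + 43647) = √((3/2 + 15579/517 - 1152/2209) + 43647) = √(1511979/48598 + 43647) = √(2122668885/48598) = √46698715470/1034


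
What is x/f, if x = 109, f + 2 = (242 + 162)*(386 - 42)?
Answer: 109/138974 ≈ 0.00078432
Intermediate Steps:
f = 138974 (f = -2 + (242 + 162)*(386 - 42) = -2 + 404*344 = -2 + 138976 = 138974)
x/f = 109/138974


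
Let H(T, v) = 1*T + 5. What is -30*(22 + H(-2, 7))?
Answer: -750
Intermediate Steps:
H(T, v) = 5 + T (H(T, v) = T + 5 = 5 + T)
-30*(22 + H(-2, 7)) = -30*(22 + (5 - 2)) = -30*(22 + 3) = -30*25 = -750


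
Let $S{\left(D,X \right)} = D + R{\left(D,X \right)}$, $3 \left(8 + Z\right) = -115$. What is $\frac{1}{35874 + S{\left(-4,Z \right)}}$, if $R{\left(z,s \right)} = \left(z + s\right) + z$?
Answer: $\frac{3}{107447} \approx 2.7921 \cdot 10^{-5}$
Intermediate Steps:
$Z = - \frac{139}{3}$ ($Z = -8 + \frac{1}{3} \left(-115\right) = -8 - \frac{115}{3} = - \frac{139}{3} \approx -46.333$)
$R{\left(z,s \right)} = s + 2 z$ ($R{\left(z,s \right)} = \left(s + z\right) + z = s + 2 z$)
$S{\left(D,X \right)} = X + 3 D$ ($S{\left(D,X \right)} = D + \left(X + 2 D\right) = X + 3 D$)
$\frac{1}{35874 + S{\left(-4,Z \right)}} = \frac{1}{35874 + \left(- \frac{139}{3} + 3 \left(-4\right)\right)} = \frac{1}{35874 - \frac{175}{3}} = \frac{1}{\frac{107447}{3}} = \frac{3}{107447}$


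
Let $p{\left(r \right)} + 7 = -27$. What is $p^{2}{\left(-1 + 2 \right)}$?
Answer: $1156$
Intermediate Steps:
$p{\left(r \right)} = -34$ ($p{\left(r \right)} = -7 - 27 = -34$)
$p^{2}{\left(-1 + 2 \right)} = \left(-34\right)^{2} = 1156$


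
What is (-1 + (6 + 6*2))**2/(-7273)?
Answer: -289/7273 ≈ -0.039736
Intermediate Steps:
(-1 + (6 + 6*2))**2/(-7273) = (-1 + (6 + 12))**2*(-1/7273) = (-1 + 18)**2*(-1/7273) = 17**2*(-1/7273) = 289*(-1/7273) = -289/7273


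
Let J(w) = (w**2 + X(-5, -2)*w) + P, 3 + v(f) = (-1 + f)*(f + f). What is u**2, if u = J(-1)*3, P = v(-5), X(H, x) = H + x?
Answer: 38025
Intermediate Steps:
v(f) = -3 + 2*f*(-1 + f) (v(f) = -3 + (-1 + f)*(f + f) = -3 + (-1 + f)*(2*f) = -3 + 2*f*(-1 + f))
P = 57 (P = -3 - 2*(-5) + 2*(-5)**2 = -3 + 10 + 2*25 = -3 + 10 + 50 = 57)
J(w) = 57 + w**2 - 7*w (J(w) = (w**2 + (-5 - 2)*w) + 57 = (w**2 - 7*w) + 57 = 57 + w**2 - 7*w)
u = 195 (u = (57 + (-1)**2 - 7*(-1))*3 = (57 + 1 + 7)*3 = 65*3 = 195)
u**2 = 195**2 = 38025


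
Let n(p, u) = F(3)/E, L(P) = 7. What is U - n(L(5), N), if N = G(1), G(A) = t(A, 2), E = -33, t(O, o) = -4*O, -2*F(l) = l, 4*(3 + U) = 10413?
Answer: 114409/44 ≈ 2600.2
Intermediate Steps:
U = 10401/4 (U = -3 + (¼)*10413 = -3 + 10413/4 = 10401/4 ≈ 2600.3)
F(l) = -l/2
G(A) = -4*A
N = -4 (N = -4*1 = -4)
n(p, u) = 1/22 (n(p, u) = -½*3/(-33) = -3/2*(-1/33) = 1/22)
U - n(L(5), N) = 10401/4 - 1*1/22 = 10401/4 - 1/22 = 114409/44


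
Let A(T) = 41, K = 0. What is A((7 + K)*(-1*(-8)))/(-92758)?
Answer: -41/92758 ≈ -0.00044201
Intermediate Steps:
A((7 + K)*(-1*(-8)))/(-92758) = 41/(-92758) = 41*(-1/92758) = -41/92758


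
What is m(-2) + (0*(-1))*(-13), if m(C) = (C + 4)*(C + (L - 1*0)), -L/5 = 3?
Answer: -34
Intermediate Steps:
L = -15 (L = -5*3 = -15)
m(C) = (-15 + C)*(4 + C) (m(C) = (C + 4)*(C + (-15 - 1*0)) = (4 + C)*(C + (-15 + 0)) = (4 + C)*(C - 15) = (4 + C)*(-15 + C) = (-15 + C)*(4 + C))
m(-2) + (0*(-1))*(-13) = (-60 + (-2)² - 11*(-2)) + (0*(-1))*(-13) = (-60 + 4 + 22) + 0*(-13) = -34 + 0 = -34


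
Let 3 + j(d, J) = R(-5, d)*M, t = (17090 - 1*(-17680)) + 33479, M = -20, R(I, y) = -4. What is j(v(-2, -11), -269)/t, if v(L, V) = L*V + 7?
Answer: 77/68249 ≈ 0.0011282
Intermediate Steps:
v(L, V) = 7 + L*V
t = 68249 (t = (17090 + 17680) + 33479 = 34770 + 33479 = 68249)
j(d, J) = 77 (j(d, J) = -3 - 4*(-20) = -3 + 80 = 77)
j(v(-2, -11), -269)/t = 77/68249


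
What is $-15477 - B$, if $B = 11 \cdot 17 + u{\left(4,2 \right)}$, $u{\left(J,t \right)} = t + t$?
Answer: $-15668$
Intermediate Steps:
$u{\left(J,t \right)} = 2 t$
$B = 191$ ($B = 11 \cdot 17 + 2 \cdot 2 = 187 + 4 = 191$)
$-15477 - B = -15477 - 191 = -15668$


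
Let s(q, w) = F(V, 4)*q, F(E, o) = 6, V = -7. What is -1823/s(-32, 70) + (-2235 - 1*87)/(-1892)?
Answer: 22645/2112 ≈ 10.722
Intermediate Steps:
s(q, w) = 6*q
-1823/s(-32, 70) + (-2235 - 1*87)/(-1892) = -1823/(6*(-32)) + (-2235 - 1*87)/(-1892) = -1823/(-192) + (-2235 - 87)*(-1/1892) = -1823*(-1/192) - 2322*(-1/1892) = 1823/192 + 27/22 = 22645/2112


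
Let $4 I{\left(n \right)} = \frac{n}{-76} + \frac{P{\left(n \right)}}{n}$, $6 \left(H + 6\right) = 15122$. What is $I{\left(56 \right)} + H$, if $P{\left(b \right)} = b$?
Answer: $\frac{573283}{228} \approx 2514.4$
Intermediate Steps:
$H = \frac{7543}{3}$ ($H = -6 + \frac{1}{6} \cdot 15122 = -6 + \frac{7561}{3} = \frac{7543}{3} \approx 2514.3$)
$I{\left(n \right)} = \frac{1}{4} - \frac{n}{304}$ ($I{\left(n \right)} = \frac{\frac{n}{-76} + \frac{n}{n}}{4} = \frac{n \left(- \frac{1}{76}\right) + 1}{4} = \frac{- \frac{n}{76} + 1}{4} = \frac{1 - \frac{n}{76}}{4} = \frac{1}{4} - \frac{n}{304}$)
$I{\left(56 \right)} + H = \left(\frac{1}{4} - \frac{7}{38}\right) + \frac{7543}{3} = \frac{5}{76} + \frac{7543}{3} = \frac{573283}{228}$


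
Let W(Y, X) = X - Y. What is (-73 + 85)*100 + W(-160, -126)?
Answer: 1234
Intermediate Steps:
(-73 + 85)*100 + W(-160, -126) = (-73 + 85)*100 + (-126 - 1*(-160)) = 12*100 + (-126 + 160) = 1200 + 34 = 1234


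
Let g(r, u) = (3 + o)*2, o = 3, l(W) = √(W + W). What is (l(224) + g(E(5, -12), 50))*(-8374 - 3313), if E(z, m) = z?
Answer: -140244 - 93496*√7 ≈ -3.8761e+5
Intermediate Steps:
l(W) = √2*√W (l(W) = √(2*W) = √2*√W)
g(r, u) = 12 (g(r, u) = (3 + 3)*2 = 6*2 = 12)
(l(224) + g(E(5, -12), 50))*(-8374 - 3313) = (√2*√224 + 12)*(-8374 - 3313) = (√2*(4*√14) + 12)*(-11687) = (8*√7 + 12)*(-11687) = (12 + 8*√7)*(-11687) = -140244 - 93496*√7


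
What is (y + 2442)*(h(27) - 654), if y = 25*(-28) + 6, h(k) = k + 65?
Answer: -982376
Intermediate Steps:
h(k) = 65 + k
y = -694 (y = -700 + 6 = -694)
(y + 2442)*(h(27) - 654) = (-694 + 2442)*((65 + 27) - 654) = 1748*(92 - 654) = 1748*(-562) = -982376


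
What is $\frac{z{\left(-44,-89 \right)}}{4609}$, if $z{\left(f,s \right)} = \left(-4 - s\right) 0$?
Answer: $0$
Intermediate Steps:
$z{\left(f,s \right)} = 0$
$\frac{z{\left(-44,-89 \right)}}{4609} = \frac{0}{4609} = 0 \cdot \frac{1}{4609} = 0$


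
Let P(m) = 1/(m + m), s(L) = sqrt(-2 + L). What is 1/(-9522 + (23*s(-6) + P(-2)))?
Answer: -152356/1450839633 - 736*I*sqrt(2)/1450839633 ≈ -0.00010501 - 7.1742e-7*I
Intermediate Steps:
P(m) = 1/(2*m)
1/(-9522 + (23*s(-6) + P(-2))) = 1/(-9522 + (23*sqrt(-2 - 6) + (1/2)/(-2))) = 1/(-9522 + (23*sqrt(-8) + (1/2)*(-1/2))) = 1/(-9522 + (23*(2*I*sqrt(2)) - 1/4)) = 1/(-9522 + (46*I*sqrt(2) - 1/4)) = 1/(-9522 + (-1/4 + 46*I*sqrt(2))) = 1/(-38089/4 + 46*I*sqrt(2))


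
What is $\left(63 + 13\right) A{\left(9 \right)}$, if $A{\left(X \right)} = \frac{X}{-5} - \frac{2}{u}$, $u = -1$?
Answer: $\frac{76}{5} \approx 15.2$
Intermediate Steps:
$A{\left(X \right)} = 2 - \frac{X}{5}$ ($A{\left(X \right)} = \frac{X}{-5} - \frac{2}{-1} = X \left(- \frac{1}{5}\right) - -2 = - \frac{X}{5} + 2 = 2 - \frac{X}{5}$)
$\left(63 + 13\right) A{\left(9 \right)} = \left(63 + 13\right) \left(2 - \frac{9}{5}\right) = 76 \left(2 - \frac{9}{5}\right) = 76 \cdot \frac{1}{5} = \frac{76}{5}$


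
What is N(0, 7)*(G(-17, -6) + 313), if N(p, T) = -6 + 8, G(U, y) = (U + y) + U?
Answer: 546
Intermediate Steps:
G(U, y) = y + 2*U
N(p, T) = 2
N(0, 7)*(G(-17, -6) + 313) = 2*((-6 + 2*(-17)) + 313) = 2*((-6 - 34) + 313) = 2*(-40 + 313) = 2*273 = 546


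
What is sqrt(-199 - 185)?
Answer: 8*I*sqrt(6) ≈ 19.596*I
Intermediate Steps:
sqrt(-199 - 185) = sqrt(-384) = 8*I*sqrt(6)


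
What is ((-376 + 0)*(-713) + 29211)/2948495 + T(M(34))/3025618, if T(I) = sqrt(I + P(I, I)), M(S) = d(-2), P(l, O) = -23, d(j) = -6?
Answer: 297299/2948495 + I*sqrt(29)/3025618 ≈ 0.10083 + 1.7799e-6*I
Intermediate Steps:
M(S) = -6
T(I) = sqrt(-23 + I) (T(I) = sqrt(I - 23) = sqrt(-23 + I))
((-376 + 0)*(-713) + 29211)/2948495 + T(M(34))/3025618 = ((-376 + 0)*(-713) + 29211)/2948495 + sqrt(-23 - 6)/3025618 = (-376*(-713) + 29211)*(1/2948495) + sqrt(-29)*(1/3025618) = (268088 + 29211)*(1/2948495) + (I*sqrt(29))*(1/3025618) = 297299*(1/2948495) + I*sqrt(29)/3025618 = 297299/2948495 + I*sqrt(29)/3025618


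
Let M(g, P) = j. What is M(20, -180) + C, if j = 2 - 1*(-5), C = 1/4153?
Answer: 29072/4153 ≈ 7.0002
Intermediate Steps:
C = 1/4153 ≈ 0.00024079
j = 7 (j = 2 + 5 = 7)
M(g, P) = 7
M(20, -180) + C = 7 + 1/4153 = 29072/4153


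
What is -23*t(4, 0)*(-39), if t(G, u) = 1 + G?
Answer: 4485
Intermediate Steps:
-23*t(4, 0)*(-39) = -23*(1 + 4)*(-39) = -23*5*(-39) = -115*(-39) = 4485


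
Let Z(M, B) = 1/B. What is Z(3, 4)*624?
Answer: 156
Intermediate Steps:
Z(3, 4)*624 = 624/4 = (¼)*624 = 156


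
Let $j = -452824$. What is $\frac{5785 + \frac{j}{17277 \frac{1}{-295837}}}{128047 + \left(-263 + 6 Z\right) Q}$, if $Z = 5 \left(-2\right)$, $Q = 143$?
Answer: $\frac{134062041133}{1414260666} \approx 94.793$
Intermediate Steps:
$Z = -10$
$\frac{5785 + \frac{j}{17277 \frac{1}{-295837}}}{128047 + \left(-263 + 6 Z\right) Q} = \frac{5785 - \frac{452824}{17277 \frac{1}{-295837}}}{128047 + \left(-263 + 6 \left(-10\right)\right) 143} = \frac{5785 - \frac{452824}{17277 \left(- \frac{1}{295837}\right)}}{128047 + \left(-263 - 60\right) 143} = \frac{5785 - \frac{452824}{- \frac{17277}{295837}}}{128047 - 46189} = \frac{5785 - - \frac{133962093688}{17277}}{128047 - 46189} = \frac{5785 + \frac{133962093688}{17277}}{81858} = \frac{134062041133}{17277} \cdot \frac{1}{81858} = \frac{134062041133}{1414260666}$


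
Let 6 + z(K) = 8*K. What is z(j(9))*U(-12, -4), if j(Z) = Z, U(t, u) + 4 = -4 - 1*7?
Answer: -990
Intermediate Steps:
U(t, u) = -15 (U(t, u) = -4 + (-4 - 1*7) = -4 + (-4 - 7) = -4 - 11 = -15)
z(K) = -6 + 8*K
z(j(9))*U(-12, -4) = (-6 + 8*9)*(-15) = (-6 + 72)*(-15) = 66*(-15) = -990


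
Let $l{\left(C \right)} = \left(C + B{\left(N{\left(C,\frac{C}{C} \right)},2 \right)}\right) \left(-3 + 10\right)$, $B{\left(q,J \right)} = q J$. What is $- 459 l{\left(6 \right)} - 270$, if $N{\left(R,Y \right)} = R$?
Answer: $-58104$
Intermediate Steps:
$B{\left(q,J \right)} = J q$
$l{\left(C \right)} = 21 C$ ($l{\left(C \right)} = \left(C + 2 C\right) \left(-3 + 10\right) = 3 C 7 = 21 C$)
$- 459 l{\left(6 \right)} - 270 = - 459 \cdot 21 \cdot 6 - 270 = \left(-459\right) 126 - 270 = -57834 - 270 = -58104$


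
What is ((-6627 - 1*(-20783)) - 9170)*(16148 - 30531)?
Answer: -71713638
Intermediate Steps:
((-6627 - 1*(-20783)) - 9170)*(16148 - 30531) = ((-6627 + 20783) - 9170)*(-14383) = (14156 - 9170)*(-14383) = 4986*(-14383) = -71713638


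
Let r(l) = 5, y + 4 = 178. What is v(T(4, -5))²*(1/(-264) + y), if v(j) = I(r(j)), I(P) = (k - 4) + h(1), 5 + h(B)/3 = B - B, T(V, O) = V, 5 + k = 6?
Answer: 1240245/22 ≈ 56375.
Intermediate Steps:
k = 1 (k = -5 + 6 = 1)
y = 174 (y = -4 + 178 = 174)
h(B) = -15 (h(B) = -15 + 3*(B - B) = -15 + 3*0 = -15 + 0 = -15)
I(P) = -18 (I(P) = (1 - 4) - 15 = -3 - 15 = -18)
v(j) = -18
v(T(4, -5))²*(1/(-264) + y) = (-18)²*(1/(-264) + 174) = 324*(-1/264 + 174) = 324*(45935/264) = 1240245/22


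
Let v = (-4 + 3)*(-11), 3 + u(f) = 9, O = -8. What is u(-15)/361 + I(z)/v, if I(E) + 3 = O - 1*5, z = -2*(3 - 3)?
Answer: -5710/3971 ≈ -1.4379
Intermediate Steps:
u(f) = 6 (u(f) = -3 + 9 = 6)
v = 11 (v = -1*(-11) = 11)
z = 0 (z = -2*0 = 0)
I(E) = -16 (I(E) = -3 + (-8 - 1*5) = -3 + (-8 - 5) = -3 - 13 = -16)
u(-15)/361 + I(z)/v = 6/361 - 16/11 = -5710/3971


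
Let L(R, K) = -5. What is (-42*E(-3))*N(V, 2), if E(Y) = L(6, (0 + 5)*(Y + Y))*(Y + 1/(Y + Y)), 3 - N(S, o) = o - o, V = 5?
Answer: -1995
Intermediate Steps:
N(S, o) = 3 (N(S, o) = 3 - (o - o) = 3 - 1*0 = 3 + 0 = 3)
E(Y) = -5*Y - 5/(2*Y) (E(Y) = -5*(Y + 1/(Y + Y)) = -5*(Y + 1/(2*Y)) = -5*Y - 5/(2*Y))
(-42*E(-3))*N(V, 2) = -42*(-5*(-3) - 5/2/(-3))*3 = -42*(15 - 5/2*(-1/3))*3 = -42*(15 + 5/6)*3 = -42*95/6*3 = -665*3 = -1995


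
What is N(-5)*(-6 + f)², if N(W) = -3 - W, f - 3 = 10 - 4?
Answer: 18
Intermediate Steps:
f = 9 (f = 3 + (10 - 4) = 3 + 6 = 9)
N(-5)*(-6 + f)² = (-3 - 1*(-5))*(-6 + 9)² = (-3 + 5)*3² = 2*9 = 18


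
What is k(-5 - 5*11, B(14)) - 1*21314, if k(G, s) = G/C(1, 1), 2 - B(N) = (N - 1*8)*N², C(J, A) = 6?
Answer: -21324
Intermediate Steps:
B(N) = 2 - N²*(-8 + N) (B(N) = 2 - (N - 1*8)*N² = 2 - (N - 8)*N² = 2 - (-8 + N)*N² = 2 - N²*(-8 + N))
k(G, s) = G/6
k(-5 - 5*11, B(14)) - 1*21314 = (-5 - 5*11)/6 - 1*21314 = (-5 - 55)/6 - 21314 = (⅙)*(-60) - 21314 = -10 - 21314 = -21324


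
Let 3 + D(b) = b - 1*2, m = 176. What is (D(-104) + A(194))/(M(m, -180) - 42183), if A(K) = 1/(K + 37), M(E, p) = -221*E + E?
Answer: 25178/18688593 ≈ 0.0013472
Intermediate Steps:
M(E, p) = -220*E
A(K) = 1/(37 + K)
D(b) = -5 + b (D(b) = -3 + (b - 1*2) = -3 + (b - 2) = -3 + (-2 + b) = -5 + b)
(D(-104) + A(194))/(M(m, -180) - 42183) = ((-5 - 104) + 1/(37 + 194))/(-220*176 - 42183) = (-109 + 1/231)/(-38720 - 42183) = (-109 + 1/231)/(-80903) = -25178/231*(-1/80903) = 25178/18688593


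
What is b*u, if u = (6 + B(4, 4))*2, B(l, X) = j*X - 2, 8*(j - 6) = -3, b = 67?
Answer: 3551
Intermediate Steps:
j = 45/8 (j = 6 + (⅛)*(-3) = 6 - 3/8 = 45/8 ≈ 5.6250)
B(l, X) = -2 + 45*X/8 (B(l, X) = 45*X/8 - 2 = -2 + 45*X/8)
u = 53 (u = (6 + (-2 + (45/8)*4))*2 = (6 + (-2 + 45/2))*2 = (6 + 41/2)*2 = (53/2)*2 = 53)
b*u = 67*53 = 3551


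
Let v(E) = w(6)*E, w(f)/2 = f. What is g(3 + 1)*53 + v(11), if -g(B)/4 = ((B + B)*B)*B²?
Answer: -108412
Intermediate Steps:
w(f) = 2*f
v(E) = 12*E (v(E) = (2*6)*E = 12*E)
g(B) = -8*B⁴ (g(B) = -4*(B + B)*B*B² = -4*(2*B)*B*B² = -4*2*B²*B² = -8*B⁴)
g(3 + 1)*53 + v(11) = -8*(3 + 1)⁴*53 + 12*11 = -8*4⁴*53 + 132 = -8*256*53 + 132 = -2048*53 + 132 = -108544 + 132 = -108412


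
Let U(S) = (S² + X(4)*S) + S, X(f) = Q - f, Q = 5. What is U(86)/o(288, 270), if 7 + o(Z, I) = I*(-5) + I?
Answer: -7568/1087 ≈ -6.9623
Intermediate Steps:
o(Z, I) = -7 - 4*I (o(Z, I) = -7 + (I*(-5) + I) = -7 + (-5*I + I) = -7 - 4*I)
X(f) = 5 - f
U(S) = S² + 2*S (U(S) = (S² + (5 - 1*4)*S) + S = (S² + (5 - 4)*S) + S = (S² + 1*S) + S = (S² + S) + S = (S + S²) + S = S² + 2*S)
U(86)/o(288, 270) = (86*(2 + 86))/(-7 - 4*270) = (86*88)/(-7 - 1080) = 7568/(-1087) = 7568*(-1/1087) = -7568/1087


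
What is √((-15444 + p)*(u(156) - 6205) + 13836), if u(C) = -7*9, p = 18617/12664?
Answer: √970356535992094/3166 ≈ 9839.1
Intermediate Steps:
p = 18617/12664 (p = 18617*(1/12664) = 18617/12664 ≈ 1.4701)
u(C) = -63
√((-15444 + p)*(u(156) - 6205) + 13836) = √((-15444 + 18617/12664)*(-63 - 6205) + 13836) = √(-195564199/12664*(-6268) + 13836) = √(306449099833/3166 + 13836) = √(306492904609/3166) = √970356535992094/3166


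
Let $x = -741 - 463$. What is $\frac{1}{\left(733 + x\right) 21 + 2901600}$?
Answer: $\frac{1}{2891709} \approx 3.4582 \cdot 10^{-7}$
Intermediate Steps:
$x = -1204$ ($x = -741 - 463 = -1204$)
$\frac{1}{\left(733 + x\right) 21 + 2901600} = \frac{1}{\left(733 - 1204\right) 21 + 2901600} = \frac{1}{\left(-471\right) 21 + 2901600} = \frac{1}{-9891 + 2901600} = \frac{1}{2891709}$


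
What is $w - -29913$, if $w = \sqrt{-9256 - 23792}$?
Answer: $29913 + 18 i \sqrt{102} \approx 29913.0 + 181.79 i$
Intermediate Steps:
$w = 18 i \sqrt{102}$ ($w = \sqrt{-33048} = 18 i \sqrt{102} \approx 181.79 i$)
$w - -29913 = 18 i \sqrt{102} - -29913 = 18 i \sqrt{102} + 29913 = 29913 + 18 i \sqrt{102}$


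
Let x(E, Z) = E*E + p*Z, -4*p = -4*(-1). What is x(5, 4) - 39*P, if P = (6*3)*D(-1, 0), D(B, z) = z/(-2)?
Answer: 21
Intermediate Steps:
D(B, z) = -z/2 (D(B, z) = z*(-1/2) = -z/2)
p = -1 (p = -(-1)*(-1) = -1/4*4 = -1)
x(E, Z) = E**2 - Z (x(E, Z) = E*E - Z = E**2 - Z)
P = 0 (P = (6*3)*(-1/2*0) = 18*0 = 0)
x(5, 4) - 39*P = (5**2 - 1*4) - 39*0 = (25 - 4) + 0 = 21 + 0 = 21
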